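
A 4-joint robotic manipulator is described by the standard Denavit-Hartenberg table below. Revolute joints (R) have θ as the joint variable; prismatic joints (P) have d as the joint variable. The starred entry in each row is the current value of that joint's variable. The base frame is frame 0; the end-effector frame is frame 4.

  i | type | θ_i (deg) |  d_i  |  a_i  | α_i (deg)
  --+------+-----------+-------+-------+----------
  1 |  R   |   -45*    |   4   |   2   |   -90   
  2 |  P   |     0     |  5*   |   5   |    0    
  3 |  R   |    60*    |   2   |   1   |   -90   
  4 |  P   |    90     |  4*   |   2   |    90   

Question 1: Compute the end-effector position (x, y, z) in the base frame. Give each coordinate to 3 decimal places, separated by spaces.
after link 1: o_1 = (1.4142, -1.4142, 4.0000)
after link 2: o_2 = (8.4853, -1.4142, 4.0000)
after link 3: o_3 = (10.2530, -0.3536, 3.1340)
after link 4: o_4 = (6.3893, 0.6817, 1.1340)

6.389 0.682 1.134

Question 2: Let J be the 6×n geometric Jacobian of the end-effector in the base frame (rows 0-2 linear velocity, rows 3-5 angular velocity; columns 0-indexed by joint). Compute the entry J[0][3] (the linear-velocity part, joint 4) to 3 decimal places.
-0.612

prismatic axis z_3 = (-0.6124,0.6124,-0.5000)
J_v[:, 3] = z_3; J_ω[:, 3] = (0,0,0)
entry J[0][3] = -0.6124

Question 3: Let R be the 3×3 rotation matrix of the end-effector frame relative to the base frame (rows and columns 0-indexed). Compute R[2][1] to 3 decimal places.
End-effector y-axis (col 1 of R) = (-0.6124,0.6124,-0.5000)
R[2][1] = -0.5000

-0.500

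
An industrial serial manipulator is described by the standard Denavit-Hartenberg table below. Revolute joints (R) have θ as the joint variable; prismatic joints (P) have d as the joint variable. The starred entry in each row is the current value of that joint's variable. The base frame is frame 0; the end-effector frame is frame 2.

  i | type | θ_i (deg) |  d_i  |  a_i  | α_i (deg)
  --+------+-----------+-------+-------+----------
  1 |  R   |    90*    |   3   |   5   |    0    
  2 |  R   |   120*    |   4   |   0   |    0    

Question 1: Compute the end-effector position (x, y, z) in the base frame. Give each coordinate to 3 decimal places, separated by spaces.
0.000 5.000 7.000

after link 1: o_1 = (0.0000, 5.0000, 3.0000)
after link 2: o_2 = (0.0000, 5.0000, 7.0000)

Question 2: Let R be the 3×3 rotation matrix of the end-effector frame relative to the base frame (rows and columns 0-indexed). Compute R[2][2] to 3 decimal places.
End-effector z-axis (col 2 of R) = (0.0000,0.0000,1.0000)
R[2][2] = 1.0000

1.000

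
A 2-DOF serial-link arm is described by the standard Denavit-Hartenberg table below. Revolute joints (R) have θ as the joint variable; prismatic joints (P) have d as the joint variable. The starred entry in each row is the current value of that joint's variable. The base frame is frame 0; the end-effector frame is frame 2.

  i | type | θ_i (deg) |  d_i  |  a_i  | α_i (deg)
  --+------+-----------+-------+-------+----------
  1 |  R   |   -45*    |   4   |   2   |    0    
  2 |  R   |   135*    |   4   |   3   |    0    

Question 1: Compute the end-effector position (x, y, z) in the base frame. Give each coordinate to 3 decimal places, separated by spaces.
after link 1: o_1 = (1.4142, -1.4142, 4.0000)
after link 2: o_2 = (1.4142, 1.5858, 8.0000)

1.414 1.586 8.000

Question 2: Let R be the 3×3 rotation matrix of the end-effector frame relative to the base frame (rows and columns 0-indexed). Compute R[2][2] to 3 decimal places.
1.000

End-effector z-axis (col 2 of R) = (0.0000,0.0000,1.0000)
R[2][2] = 1.0000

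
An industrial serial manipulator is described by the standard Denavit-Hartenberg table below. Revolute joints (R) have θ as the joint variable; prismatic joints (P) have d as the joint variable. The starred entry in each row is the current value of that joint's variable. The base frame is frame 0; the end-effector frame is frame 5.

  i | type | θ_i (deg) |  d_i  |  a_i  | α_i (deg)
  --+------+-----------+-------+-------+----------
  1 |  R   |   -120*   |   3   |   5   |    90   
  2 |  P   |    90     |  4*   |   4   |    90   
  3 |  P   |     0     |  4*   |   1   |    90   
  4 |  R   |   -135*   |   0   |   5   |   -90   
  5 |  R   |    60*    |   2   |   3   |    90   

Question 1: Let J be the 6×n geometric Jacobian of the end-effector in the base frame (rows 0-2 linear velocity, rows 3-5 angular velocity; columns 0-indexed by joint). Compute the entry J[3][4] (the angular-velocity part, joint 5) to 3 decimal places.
0.354

axis z_4 = (0.3536,0.6124,0.7071); lever o_n−o_4 = (-1.0126,3.4423,0.3536)
cross product → J_v[:, 4] = (-2.2176,-0.8410,1.8371)
J_ω[:, 4] = z_4
entry J[3][4] = 0.3536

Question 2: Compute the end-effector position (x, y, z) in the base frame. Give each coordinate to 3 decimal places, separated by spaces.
after link 1: o_1 = (-2.5000, -4.3301, 3.0000)
after link 2: o_2 = (-5.9641, -2.3301, 7.0000)
after link 3: o_3 = (-7.9641, -5.7942, 8.0000)
after link 4: o_4 = (-6.1963, -2.7324, 4.4645)
after link 5: o_5 = (-7.2089, 0.7100, 4.8180)

-7.209 0.710 4.818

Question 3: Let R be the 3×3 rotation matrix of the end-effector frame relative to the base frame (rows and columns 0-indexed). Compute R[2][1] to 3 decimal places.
End-effector y-axis (col 1 of R) = (0.3536,0.6124,0.7071)
R[2][1] = 0.7071

0.707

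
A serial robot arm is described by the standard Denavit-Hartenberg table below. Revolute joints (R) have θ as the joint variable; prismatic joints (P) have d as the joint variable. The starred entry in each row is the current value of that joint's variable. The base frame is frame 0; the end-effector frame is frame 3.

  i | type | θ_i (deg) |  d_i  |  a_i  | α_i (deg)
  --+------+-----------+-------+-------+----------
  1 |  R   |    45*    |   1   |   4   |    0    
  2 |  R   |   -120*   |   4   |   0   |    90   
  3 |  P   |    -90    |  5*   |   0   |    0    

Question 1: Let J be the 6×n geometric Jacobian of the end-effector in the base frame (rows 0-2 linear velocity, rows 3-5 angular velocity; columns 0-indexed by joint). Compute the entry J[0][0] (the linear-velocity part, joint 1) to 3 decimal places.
axis z_0 = ẑ; lever o_n−o_0 = (-2.0012,1.5343,5.0000)
cross product → J_v[:, 0] = (-1.5343,-2.0012,0.0000)
J_ω[:, 0] = z_0
entry J[0][0] = -1.5343

-1.534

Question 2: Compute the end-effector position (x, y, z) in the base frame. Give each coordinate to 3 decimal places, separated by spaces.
-2.001 1.534 5.000

after link 1: o_1 = (2.8284, 2.8284, 1.0000)
after link 2: o_2 = (2.8284, 2.8284, 5.0000)
after link 3: o_3 = (-2.0012, 1.5343, 5.0000)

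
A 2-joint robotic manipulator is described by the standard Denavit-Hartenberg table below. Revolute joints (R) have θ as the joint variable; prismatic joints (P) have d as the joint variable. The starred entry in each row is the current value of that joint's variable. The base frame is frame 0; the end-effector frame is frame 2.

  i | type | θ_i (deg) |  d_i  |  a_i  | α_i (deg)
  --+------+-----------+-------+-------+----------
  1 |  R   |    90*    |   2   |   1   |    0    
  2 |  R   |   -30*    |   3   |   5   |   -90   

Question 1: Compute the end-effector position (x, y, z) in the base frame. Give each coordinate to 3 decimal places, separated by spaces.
after link 1: o_1 = (0.0000, 1.0000, 2.0000)
after link 2: o_2 = (2.5000, 5.3301, 5.0000)

2.500 5.330 5.000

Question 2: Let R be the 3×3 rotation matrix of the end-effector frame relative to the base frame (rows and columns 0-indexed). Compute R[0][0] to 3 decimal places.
0.500

End-effector x-axis (col 0 of R) = (0.5000,0.8660,0.0000)
R[0][0] = 0.5000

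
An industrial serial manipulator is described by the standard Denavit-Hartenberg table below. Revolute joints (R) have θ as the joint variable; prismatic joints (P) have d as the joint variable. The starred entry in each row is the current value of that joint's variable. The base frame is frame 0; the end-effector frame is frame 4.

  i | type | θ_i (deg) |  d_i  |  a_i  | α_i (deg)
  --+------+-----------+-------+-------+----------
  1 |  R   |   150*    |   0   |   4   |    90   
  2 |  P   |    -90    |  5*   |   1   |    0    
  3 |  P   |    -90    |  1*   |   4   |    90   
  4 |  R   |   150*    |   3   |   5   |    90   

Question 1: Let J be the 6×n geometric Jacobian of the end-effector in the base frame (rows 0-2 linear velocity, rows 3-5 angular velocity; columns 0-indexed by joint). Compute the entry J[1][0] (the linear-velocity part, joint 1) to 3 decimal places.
0.500

axis z_0 = ẑ; lever o_n−o_0 = (0.5000,9.5263,2.0000)
cross product → J_v[:, 0] = (-9.5263,0.5000,0.0000)
J_ω[:, 0] = z_0
entry J[1][0] = 0.5000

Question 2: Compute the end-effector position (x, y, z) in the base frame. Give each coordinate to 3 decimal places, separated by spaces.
0.500 9.526 2.000

after link 1: o_1 = (-3.4641, 2.0000, 0.0000)
after link 2: o_2 = (-0.9641, 6.3301, -1.0000)
after link 3: o_3 = (3.0000, 5.1962, -1.0000)
after link 4: o_4 = (0.5000, 9.5263, 2.0000)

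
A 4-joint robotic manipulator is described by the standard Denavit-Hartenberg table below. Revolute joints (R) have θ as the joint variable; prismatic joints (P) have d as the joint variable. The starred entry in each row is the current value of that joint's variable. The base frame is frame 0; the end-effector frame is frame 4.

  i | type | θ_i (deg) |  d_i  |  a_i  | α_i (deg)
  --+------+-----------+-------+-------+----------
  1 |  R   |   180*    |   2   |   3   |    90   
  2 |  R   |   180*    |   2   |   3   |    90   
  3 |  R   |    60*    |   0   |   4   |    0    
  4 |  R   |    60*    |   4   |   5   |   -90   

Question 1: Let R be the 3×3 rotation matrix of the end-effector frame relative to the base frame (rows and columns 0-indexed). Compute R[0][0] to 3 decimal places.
End-effector x-axis (col 0 of R) = (-0.5000,0.8660,-0.0000)
R[0][0] = -0.5000

-0.500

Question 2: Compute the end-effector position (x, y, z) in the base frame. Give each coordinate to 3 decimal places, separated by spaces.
-0.500 9.794 6.000

after link 1: o_1 = (-3.0000, 0.0000, 2.0000)
after link 2: o_2 = (0.0000, 2.0000, 2.0000)
after link 3: o_3 = (2.0000, 5.4641, 2.0000)
after link 4: o_4 = (-0.5000, 9.7942, 6.0000)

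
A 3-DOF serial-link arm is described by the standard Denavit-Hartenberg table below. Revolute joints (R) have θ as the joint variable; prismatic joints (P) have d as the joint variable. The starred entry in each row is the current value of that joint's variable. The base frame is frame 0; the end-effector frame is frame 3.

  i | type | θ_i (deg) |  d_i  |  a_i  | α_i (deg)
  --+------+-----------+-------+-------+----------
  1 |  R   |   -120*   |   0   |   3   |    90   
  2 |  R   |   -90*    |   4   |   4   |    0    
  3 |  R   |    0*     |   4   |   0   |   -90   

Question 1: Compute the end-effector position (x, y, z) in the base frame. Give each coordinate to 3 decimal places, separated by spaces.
after link 1: o_1 = (-1.5000, -2.5981, 0.0000)
after link 2: o_2 = (-4.9641, -0.5981, -4.0000)
after link 3: o_3 = (-8.4282, 1.4019, -4.0000)

-8.428 1.402 -4.000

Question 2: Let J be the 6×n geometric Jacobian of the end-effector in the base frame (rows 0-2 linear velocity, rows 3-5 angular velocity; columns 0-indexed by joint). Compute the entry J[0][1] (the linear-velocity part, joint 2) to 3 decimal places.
axis z_1 = (-0.8660,0.5000,0.0000); lever o_n−o_1 = (-6.9282,4.0000,-4.0000)
cross product → J_v[:, 1] = (-2.0000,-3.4641,0.0000)
J_ω[:, 1] = z_1
entry J[0][1] = -2.0000

-2.000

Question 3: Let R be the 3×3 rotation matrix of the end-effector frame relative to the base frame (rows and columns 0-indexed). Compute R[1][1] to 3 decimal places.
-0.500

End-effector y-axis (col 1 of R) = (0.8660,-0.5000,-0.0000)
R[1][1] = -0.5000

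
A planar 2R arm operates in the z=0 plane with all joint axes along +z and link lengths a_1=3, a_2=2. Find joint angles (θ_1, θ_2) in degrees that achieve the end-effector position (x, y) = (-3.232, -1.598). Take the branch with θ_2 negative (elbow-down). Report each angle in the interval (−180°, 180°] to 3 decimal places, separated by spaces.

-120.000 -90.003

cos θ_2 = (12.9994−3²−2²)/(2·3·2) = -0.0000; θ_2 = -90.0027° (elbow-down)
β = atan2(-1.5980,-3.2320) = -153.6908°; ψ = atan2(-2.0000,2.9999) = -33.6909°
θ_1 = β − ψ = -119.9999°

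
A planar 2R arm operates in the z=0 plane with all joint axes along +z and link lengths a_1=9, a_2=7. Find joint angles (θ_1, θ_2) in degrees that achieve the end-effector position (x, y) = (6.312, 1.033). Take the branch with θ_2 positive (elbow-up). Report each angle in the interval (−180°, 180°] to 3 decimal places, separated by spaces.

cos θ_2 = (40.9084−9²−7²)/(2·9·7) = -0.7071; θ_2 = 134.9975° (elbow-up)
β = atan2(1.0330,6.3120) = 9.2944°; ψ = atan2(4.9500,4.0505) = 50.7071°
θ_1 = β − ψ = -41.4127°

-41.413 134.998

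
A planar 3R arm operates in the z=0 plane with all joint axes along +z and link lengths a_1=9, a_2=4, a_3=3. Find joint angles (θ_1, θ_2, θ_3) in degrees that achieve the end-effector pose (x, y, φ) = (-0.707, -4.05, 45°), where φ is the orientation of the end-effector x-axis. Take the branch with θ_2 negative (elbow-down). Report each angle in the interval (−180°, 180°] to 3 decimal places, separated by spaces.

-90.001 -135.004 -89.995

wrist centre = target − a_3·(cos φ, sin φ) = (-2.8283, -6.1713)
cos θ_2 = (46.0846−9²−4²)/(2·9·4) = -0.7072; θ_2 = -135.0042° (elbow-down)
β = atan2(-6.1713,-2.8283) = -114.6220°; ψ = atan2(-2.8282,6.1714) = -24.6211°
θ_1 = β − ψ = -90.0009°
θ_3 = φ − θ_1 − θ_2 = -89.9949° (wrapped to (-180°,180°])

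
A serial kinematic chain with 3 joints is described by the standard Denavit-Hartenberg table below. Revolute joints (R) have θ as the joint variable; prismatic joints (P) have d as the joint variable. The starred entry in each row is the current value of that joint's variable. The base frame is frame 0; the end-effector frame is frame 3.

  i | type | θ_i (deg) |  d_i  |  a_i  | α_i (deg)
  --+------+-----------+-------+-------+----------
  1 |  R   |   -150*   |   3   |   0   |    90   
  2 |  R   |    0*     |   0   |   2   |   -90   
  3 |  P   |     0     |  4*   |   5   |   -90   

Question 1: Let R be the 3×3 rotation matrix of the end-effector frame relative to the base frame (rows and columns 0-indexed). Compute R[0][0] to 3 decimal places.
-0.866

End-effector x-axis (col 0 of R) = (-0.8660,-0.5000,0.0000)
R[0][0] = -0.8660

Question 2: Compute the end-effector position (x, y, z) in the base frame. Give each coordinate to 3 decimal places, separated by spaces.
after link 1: o_1 = (0.0000, 0.0000, 3.0000)
after link 2: o_2 = (-1.7321, -1.0000, 3.0000)
after link 3: o_3 = (-6.0622, -3.5000, 7.0000)

-6.062 -3.500 7.000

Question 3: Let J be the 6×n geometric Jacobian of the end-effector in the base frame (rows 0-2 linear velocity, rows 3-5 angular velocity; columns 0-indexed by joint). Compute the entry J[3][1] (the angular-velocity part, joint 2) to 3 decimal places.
-0.500

axis z_1 = (-0.5000,0.8660,0.0000); lever o_n−o_1 = (-6.0622,-3.5000,4.0000)
cross product → J_v[:, 1] = (3.4641,2.0000,7.0000)
J_ω[:, 1] = z_1
entry J[3][1] = -0.5000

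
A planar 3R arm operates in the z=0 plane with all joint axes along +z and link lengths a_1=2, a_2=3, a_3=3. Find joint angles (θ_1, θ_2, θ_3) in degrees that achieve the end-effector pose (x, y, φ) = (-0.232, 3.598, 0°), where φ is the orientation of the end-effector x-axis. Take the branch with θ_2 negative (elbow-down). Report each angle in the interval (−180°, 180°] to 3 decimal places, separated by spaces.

wrist centre = target − a_3·(cos φ, sin φ) = (-3.2320, 3.5980)
cos θ_2 = (23.3914−2²−3²)/(2·2·3) = 0.8660; θ_2 = -30.0084° (elbow-down)
β = atan2(3.5980,-3.2320) = 131.9326°; ψ = atan2(-1.5004,4.5979) = -18.0726°
θ_1 = β − ψ = 150.0052°
θ_3 = φ − θ_1 − θ_2 = -119.9969° (wrapped to (-180°,180°])

150.005 -30.008 -119.997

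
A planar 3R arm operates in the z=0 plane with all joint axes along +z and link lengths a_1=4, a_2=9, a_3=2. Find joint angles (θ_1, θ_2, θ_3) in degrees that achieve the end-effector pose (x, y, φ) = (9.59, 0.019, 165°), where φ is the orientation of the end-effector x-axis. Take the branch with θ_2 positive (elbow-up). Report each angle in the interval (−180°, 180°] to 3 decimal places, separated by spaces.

wrist centre = target − a_3·(cos φ, sin φ) = (11.5219, -0.4986)
cos θ_2 = (133.0017−4²−9²)/(2·4·9) = 0.5000; θ_2 = 59.9984° (elbow-up)
β = atan2(-0.4986,11.5219) = -2.4781°; ψ = atan2(7.7941,8.5002) = 42.5187°
θ_1 = β − ψ = -44.9967°
θ_3 = φ − θ_1 − θ_2 = 149.9983° (wrapped to (-180°,180°])

-44.997 59.998 149.998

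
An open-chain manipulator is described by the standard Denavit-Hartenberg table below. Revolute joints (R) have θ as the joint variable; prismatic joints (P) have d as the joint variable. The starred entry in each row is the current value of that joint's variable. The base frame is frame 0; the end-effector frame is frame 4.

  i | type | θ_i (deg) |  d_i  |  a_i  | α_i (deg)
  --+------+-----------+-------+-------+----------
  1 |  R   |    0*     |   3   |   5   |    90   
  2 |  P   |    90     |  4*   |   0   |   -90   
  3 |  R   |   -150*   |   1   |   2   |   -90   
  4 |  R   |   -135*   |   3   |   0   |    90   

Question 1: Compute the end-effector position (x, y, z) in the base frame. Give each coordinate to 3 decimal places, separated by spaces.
4.000 -7.598 2.768

after link 1: o_1 = (5.0000, 0.0000, 3.0000)
after link 2: o_2 = (5.0000, -4.0000, 3.0000)
after link 3: o_3 = (4.0000, -5.0000, 1.2679)
after link 4: o_4 = (4.0000, -7.5981, 2.7679)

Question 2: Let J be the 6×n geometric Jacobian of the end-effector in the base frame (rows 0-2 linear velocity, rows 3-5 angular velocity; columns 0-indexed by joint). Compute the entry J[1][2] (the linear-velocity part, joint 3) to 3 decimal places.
-0.232

axis z_2 = (-1.0000,-0.0000,0.0000); lever o_n−o_2 = (-1.0000,-3.5981,-0.2321)
cross product → J_v[:, 2] = (0.0000,-0.2321,3.5981)
J_ω[:, 2] = z_2
entry J[1][2] = -0.2321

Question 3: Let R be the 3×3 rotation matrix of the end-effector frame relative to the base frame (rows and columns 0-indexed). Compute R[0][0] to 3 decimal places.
End-effector x-axis (col 0 of R) = (-0.7071,0.3536,0.6124)
R[0][0] = -0.7071

-0.707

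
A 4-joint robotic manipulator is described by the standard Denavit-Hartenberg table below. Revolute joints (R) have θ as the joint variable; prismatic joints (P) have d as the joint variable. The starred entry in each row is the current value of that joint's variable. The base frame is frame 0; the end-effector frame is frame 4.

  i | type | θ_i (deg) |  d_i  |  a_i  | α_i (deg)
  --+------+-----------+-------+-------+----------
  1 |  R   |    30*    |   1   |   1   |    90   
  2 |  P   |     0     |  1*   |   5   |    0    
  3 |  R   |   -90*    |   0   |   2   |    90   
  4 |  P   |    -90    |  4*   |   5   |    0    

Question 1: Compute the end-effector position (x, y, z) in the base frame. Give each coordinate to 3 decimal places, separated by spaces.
-0.268 4.464 -1.000

after link 1: o_1 = (0.8660, 0.5000, 1.0000)
after link 2: o_2 = (5.6962, 2.1340, 1.0000)
after link 3: o_3 = (5.6962, 2.1340, -1.0000)
after link 4: o_4 = (-0.2679, 4.4641, -1.0000)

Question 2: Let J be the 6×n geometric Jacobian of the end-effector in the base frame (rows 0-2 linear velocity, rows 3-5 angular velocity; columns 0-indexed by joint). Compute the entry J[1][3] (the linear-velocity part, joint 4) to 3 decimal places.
prismatic axis z_3 = (-0.8660,-0.5000,-0.0000)
J_v[:, 3] = z_3; J_ω[:, 3] = (0,0,0)
entry J[1][3] = -0.5000

-0.500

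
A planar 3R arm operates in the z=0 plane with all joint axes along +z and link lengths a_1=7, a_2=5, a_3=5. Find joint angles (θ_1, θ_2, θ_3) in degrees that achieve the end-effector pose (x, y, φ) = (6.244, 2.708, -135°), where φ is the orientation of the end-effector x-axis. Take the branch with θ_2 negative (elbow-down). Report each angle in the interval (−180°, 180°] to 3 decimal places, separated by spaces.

wrist centre = target − a_3·(cos φ, sin φ) = (9.7795, 6.2435)
cos θ_2 = (134.6210−7²−5²)/(2·7·5) = 0.8660; θ_2 = -30.0013° (elbow-down)
β = atan2(6.2435,9.7795) = 32.5553°; ψ = atan2(-2.5001,11.3301) = -12.4435°
θ_1 = β − ψ = 44.9988°
θ_3 = φ − θ_1 − θ_2 = -149.9975° (wrapped to (-180°,180°])

44.999 -30.001 -149.998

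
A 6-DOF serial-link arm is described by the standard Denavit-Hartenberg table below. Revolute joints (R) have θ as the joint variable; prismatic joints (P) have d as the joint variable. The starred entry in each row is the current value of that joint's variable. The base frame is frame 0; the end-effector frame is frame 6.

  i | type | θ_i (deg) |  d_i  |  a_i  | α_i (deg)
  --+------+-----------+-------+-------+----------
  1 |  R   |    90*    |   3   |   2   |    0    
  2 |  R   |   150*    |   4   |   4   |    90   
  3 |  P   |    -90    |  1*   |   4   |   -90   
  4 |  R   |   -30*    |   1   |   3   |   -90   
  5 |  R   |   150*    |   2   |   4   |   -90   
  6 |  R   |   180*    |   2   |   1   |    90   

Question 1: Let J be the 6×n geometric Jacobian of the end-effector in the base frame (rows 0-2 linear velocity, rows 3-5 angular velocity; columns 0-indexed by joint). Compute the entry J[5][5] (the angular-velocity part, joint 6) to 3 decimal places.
0.433

axis z_5 = (-0.2165,-0.8750,0.4330); lever o_n−o_5 = (-1.0580,-1.9665,0.1160)
cross product → J_v[:, 5] = (0.7500,-0.4330,-0.5000)
J_ω[:, 5] = z_5
entry J[5][5] = 0.4330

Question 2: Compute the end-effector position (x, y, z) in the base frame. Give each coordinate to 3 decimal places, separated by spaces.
after link 1: o_1 = (0.0000, 2.0000, 3.0000)
after link 2: o_2 = (-2.0000, -1.4641, 7.0000)
after link 3: o_3 = (-2.8660, -0.9641, 3.0000)
after link 4: o_4 = (-4.6651, -1.0801, 0.4019)
after link 5: o_5 = (-0.6651, -1.0801, 2.4019)
after link 6: o_6 = (-1.7231, -3.0466, 2.5179)

-1.723 -3.047 2.518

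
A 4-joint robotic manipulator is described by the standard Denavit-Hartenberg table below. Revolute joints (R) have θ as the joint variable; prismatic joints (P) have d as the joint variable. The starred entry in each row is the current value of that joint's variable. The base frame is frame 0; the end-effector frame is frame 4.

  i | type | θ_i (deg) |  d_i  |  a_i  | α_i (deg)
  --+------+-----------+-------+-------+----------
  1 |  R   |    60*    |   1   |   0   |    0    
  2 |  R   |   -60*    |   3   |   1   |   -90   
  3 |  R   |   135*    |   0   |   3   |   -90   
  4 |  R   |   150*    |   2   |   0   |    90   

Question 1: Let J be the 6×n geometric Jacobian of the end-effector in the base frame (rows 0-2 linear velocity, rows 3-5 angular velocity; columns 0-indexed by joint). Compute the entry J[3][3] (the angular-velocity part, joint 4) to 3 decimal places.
-0.707

axis z_3 = (-0.7071,0.0000,0.7071); lever o_n−o_3 = (-1.4142,0.0000,1.4142)
cross product → J_v[:, 3] = (-0.0000,-0.0000,-0.0000)
J_ω[:, 3] = z_3
entry J[3][3] = -0.7071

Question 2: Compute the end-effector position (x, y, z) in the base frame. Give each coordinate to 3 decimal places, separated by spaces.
-2.536 0.000 3.293

after link 1: o_1 = (0.0000, 0.0000, 1.0000)
after link 2: o_2 = (1.0000, 0.0000, 4.0000)
after link 3: o_3 = (-1.1213, 0.0000, 1.8787)
after link 4: o_4 = (-2.5355, 0.0000, 3.2929)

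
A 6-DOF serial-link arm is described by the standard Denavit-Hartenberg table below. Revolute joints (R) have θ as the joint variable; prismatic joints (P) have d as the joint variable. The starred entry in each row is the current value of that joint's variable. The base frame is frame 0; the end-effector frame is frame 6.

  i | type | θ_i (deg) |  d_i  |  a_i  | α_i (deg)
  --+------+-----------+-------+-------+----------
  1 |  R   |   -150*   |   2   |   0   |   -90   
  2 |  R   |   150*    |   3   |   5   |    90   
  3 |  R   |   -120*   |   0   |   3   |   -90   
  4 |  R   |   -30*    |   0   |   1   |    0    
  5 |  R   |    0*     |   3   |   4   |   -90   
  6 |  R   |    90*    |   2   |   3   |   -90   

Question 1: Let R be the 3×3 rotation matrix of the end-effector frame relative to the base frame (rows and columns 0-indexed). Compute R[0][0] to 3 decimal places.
End-effector x-axis (col 0 of R) = (-0.3995,-0.8080,0.4330)
R[0][0] = -0.3995

-0.400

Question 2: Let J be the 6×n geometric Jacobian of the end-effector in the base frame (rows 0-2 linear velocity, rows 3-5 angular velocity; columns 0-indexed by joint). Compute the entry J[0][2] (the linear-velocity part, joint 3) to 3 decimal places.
3.328

axis z_2 = (-0.4330,-0.2500,-0.8660); lever o_n−o_2 = (-7.0634,4.2521,1.4175)
cross product → J_v[:, 2] = (3.3280,6.7308,-3.6071)
J_ω[:, 2] = z_2
entry J[0][2] = 3.3280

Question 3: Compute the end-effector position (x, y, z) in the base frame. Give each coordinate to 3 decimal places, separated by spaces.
-1.813 3.819 0.917

after link 1: o_1 = (0.0000, 0.0000, 2.0000)
after link 2: o_2 = (5.2500, -0.4330, -0.5000)
after link 3: o_3 = (2.8260, 1.1675, 0.2500)
after link 4: o_4 = (1.9097, 1.5045, 0.0335)
after link 5: o_5 = (-0.5568, 5.2766, -2.1316)
after link 6: o_6 = (-1.8134, 3.8191, 0.9175)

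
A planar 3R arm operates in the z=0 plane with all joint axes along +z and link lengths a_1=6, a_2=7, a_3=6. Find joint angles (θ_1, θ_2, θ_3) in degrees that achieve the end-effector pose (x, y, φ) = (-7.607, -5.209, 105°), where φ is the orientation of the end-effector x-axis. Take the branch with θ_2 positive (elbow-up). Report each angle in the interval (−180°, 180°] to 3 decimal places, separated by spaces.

-134.993 29.992 -149.998

wrist centre = target − a_3·(cos φ, sin φ) = (-6.0541, -11.0046)
cos θ_2 = (157.7522−6²−7²)/(2·6·7) = 0.8661; θ_2 = 29.9917° (elbow-up)
β = atan2(-11.0046,-6.0541) = -118.8171°; ψ = atan2(3.4991,12.0627) = 16.1763°
θ_1 = β − ψ = -134.9934°
θ_3 = φ − θ_1 − θ_2 = -149.9983° (wrapped to (-180°,180°])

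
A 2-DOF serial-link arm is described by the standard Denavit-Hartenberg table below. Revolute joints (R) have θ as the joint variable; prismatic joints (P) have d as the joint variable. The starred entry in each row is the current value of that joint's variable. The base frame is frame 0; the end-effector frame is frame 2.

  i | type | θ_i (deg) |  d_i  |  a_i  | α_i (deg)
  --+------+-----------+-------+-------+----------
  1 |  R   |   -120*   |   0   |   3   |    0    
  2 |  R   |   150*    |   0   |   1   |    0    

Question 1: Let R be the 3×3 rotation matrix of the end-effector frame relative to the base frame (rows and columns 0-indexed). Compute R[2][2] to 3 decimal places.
End-effector z-axis (col 2 of R) = (0.0000,0.0000,1.0000)
R[2][2] = 1.0000

1.000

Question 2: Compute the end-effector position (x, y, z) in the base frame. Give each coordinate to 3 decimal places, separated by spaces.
after link 1: o_1 = (-1.5000, -2.5981, 0.0000)
after link 2: o_2 = (-0.6340, -2.0981, 0.0000)

-0.634 -2.098 0.000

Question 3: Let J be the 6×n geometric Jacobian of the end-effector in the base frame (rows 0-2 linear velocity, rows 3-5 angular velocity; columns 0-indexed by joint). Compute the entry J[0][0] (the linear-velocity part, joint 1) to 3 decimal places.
axis z_0 = ẑ; lever o_n−o_0 = (-0.6340,-2.0981,0.0000)
cross product → J_v[:, 0] = (2.0981,-0.6340,0.0000)
J_ω[:, 0] = z_0
entry J[0][0] = 2.0981

2.098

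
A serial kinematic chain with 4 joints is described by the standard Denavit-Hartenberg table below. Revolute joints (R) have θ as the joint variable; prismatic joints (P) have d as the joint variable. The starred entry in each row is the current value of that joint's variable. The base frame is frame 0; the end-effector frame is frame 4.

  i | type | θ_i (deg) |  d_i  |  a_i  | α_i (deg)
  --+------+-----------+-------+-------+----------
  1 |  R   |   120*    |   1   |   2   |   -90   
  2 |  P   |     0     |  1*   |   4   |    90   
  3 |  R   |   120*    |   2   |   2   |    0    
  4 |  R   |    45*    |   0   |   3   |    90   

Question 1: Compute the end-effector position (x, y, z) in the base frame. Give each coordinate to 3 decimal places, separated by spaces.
-4.090 0.066 3.000

after link 1: o_1 = (-1.0000, 1.7321, 1.0000)
after link 2: o_2 = (-3.8660, 4.6962, 1.0000)
after link 3: o_3 = (-4.8660, 2.9641, 3.0000)
after link 4: o_4 = (-4.0896, 0.0663, 3.0000)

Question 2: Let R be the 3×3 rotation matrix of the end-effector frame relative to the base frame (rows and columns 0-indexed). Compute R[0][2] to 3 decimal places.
End-effector z-axis (col 2 of R) = (-0.9659,-0.2588,0.0000)
R[0][2] = -0.9659

-0.966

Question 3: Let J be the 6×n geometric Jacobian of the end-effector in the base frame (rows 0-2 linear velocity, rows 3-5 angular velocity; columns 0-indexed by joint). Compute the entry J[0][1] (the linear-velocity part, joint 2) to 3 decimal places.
prismatic axis z_1 = (-0.8660,-0.5000,0.0000)
J_v[:, 1] = z_1; J_ω[:, 1] = (0,0,0)
entry J[0][1] = -0.8660

-0.866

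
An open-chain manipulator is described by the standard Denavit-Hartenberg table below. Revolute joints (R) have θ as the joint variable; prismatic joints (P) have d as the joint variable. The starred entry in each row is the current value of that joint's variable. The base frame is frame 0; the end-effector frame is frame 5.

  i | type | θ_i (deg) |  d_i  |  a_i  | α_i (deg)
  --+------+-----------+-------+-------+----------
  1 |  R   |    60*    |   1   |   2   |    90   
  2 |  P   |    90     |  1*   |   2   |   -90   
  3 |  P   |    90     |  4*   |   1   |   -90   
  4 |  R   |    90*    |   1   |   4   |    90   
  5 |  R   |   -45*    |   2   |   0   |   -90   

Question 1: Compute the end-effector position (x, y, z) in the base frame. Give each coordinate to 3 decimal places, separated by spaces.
-0.732 2.732 2.000

after link 1: o_1 = (1.0000, 1.7321, 1.0000)
after link 2: o_2 = (1.8660, 1.2321, 3.0000)
after link 3: o_3 = (-1.0000, -1.7321, 3.0000)
after link 4: o_4 = (1.0000, 1.7321, 2.0000)
after link 5: o_5 = (-0.7321, 2.7321, 2.0000)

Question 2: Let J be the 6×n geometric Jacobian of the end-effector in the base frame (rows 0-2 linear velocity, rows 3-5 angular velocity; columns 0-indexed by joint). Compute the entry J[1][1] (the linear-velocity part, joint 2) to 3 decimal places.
prismatic axis z_1 = (0.8660,-0.5000,0.0000)
J_v[:, 1] = z_1; J_ω[:, 1] = (0,0,0)
entry J[1][1] = -0.5000

-0.500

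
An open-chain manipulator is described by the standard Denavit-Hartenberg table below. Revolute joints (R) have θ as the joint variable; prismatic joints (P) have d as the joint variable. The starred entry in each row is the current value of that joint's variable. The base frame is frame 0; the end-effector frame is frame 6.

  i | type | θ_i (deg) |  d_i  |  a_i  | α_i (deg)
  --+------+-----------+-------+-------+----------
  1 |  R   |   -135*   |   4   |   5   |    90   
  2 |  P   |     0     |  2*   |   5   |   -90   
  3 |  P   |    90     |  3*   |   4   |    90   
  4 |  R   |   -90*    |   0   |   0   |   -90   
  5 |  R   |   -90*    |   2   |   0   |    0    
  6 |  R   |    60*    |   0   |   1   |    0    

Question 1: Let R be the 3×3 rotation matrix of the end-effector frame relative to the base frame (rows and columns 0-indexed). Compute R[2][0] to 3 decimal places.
-0.866

End-effector x-axis (col 0 of R) = (-0.3536,-0.3536,-0.8660)
R[2][0] = -0.8660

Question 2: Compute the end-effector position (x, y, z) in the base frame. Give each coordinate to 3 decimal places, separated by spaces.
-4.596 -10.253 6.134

after link 1: o_1 = (-3.5355, -3.5355, 4.0000)
after link 2: o_2 = (-8.4853, -5.6569, 4.0000)
after link 3: o_3 = (-5.6569, -8.4853, 7.0000)
after link 4: o_4 = (-5.6569, -8.4853, 7.0000)
after link 5: o_5 = (-4.2426, -9.8995, 7.0000)
after link 6: o_6 = (-4.5962, -10.2530, 6.1340)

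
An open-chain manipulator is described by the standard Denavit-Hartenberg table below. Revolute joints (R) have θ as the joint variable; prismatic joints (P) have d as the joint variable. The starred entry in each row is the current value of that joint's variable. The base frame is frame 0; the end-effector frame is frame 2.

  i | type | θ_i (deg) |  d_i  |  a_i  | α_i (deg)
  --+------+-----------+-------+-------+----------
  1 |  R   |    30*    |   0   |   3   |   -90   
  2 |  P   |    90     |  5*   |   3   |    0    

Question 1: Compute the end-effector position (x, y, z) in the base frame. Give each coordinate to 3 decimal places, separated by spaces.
0.098 5.830 -3.000

after link 1: o_1 = (2.5981, 1.5000, 0.0000)
after link 2: o_2 = (0.0981, 5.8301, -3.0000)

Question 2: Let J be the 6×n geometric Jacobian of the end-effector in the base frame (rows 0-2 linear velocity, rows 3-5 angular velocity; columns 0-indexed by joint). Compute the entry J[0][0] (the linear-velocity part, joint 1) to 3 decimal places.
-5.830

axis z_0 = ẑ; lever o_n−o_0 = (0.0981,5.8301,-3.0000)
cross product → J_v[:, 0] = (-5.8301,0.0981,0.0000)
J_ω[:, 0] = z_0
entry J[0][0] = -5.8301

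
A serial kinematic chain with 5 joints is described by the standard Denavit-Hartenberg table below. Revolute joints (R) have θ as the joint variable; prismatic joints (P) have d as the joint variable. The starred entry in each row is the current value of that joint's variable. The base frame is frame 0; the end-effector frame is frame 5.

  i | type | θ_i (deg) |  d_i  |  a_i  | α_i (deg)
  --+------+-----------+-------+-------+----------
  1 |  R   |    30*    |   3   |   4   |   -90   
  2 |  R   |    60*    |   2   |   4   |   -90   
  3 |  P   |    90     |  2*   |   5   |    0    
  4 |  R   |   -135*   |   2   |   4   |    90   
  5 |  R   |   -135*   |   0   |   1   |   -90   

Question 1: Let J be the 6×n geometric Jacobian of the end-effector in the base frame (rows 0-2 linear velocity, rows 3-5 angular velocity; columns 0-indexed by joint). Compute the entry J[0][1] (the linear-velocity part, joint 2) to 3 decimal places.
-6.172

axis z_1 = (-0.5000,0.8660,0.0000); lever o_n−o_1 = (0.6064,-0.4254,-7.1270)
cross product → J_v[:, 1] = (-6.1722,-3.5635,-0.3125)
J_ω[:, 1] = z_1
entry J[0][1] = -6.1722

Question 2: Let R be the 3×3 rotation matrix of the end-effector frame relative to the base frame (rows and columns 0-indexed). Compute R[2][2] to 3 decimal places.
-0.079

End-effector z-axis (col 2 of R) = (0.4968,0.8642,-0.0795)
R[2][2] = -0.0795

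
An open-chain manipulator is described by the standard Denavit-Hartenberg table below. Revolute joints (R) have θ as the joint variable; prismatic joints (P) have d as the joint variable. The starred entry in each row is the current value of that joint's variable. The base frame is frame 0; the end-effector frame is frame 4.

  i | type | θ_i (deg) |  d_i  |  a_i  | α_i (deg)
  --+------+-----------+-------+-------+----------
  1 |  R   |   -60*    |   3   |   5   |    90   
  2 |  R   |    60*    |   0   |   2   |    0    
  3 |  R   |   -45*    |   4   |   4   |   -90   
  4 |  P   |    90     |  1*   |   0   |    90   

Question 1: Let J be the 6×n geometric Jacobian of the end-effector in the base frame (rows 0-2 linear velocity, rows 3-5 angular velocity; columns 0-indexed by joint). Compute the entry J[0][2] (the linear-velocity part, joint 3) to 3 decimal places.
-1.001

axis z_2 = (-0.8660,-0.5000,0.0000); lever o_n−o_2 = (-1.6617,-5.1219,2.0012)
cross product → J_v[:, 2] = (-1.0006,1.7331,3.6049)
J_ω[:, 2] = z_2
entry J[0][2] = -1.0006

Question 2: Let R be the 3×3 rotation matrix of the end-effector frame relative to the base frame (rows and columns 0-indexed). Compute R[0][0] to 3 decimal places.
End-effector x-axis (col 0 of R) = (0.8660,0.5000,0.0000)
R[0][0] = 0.8660

0.866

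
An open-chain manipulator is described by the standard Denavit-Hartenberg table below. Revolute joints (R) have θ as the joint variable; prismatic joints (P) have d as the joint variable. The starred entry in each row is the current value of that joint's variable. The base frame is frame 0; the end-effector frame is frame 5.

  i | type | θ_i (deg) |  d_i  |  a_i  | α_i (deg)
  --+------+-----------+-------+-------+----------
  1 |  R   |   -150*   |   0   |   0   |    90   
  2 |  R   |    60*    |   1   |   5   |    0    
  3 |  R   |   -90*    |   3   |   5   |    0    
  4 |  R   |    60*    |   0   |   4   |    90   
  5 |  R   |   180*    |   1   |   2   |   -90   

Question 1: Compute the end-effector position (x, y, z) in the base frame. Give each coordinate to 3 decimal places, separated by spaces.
after link 1: o_1 = (0.0000, 0.0000, 0.0000)
after link 2: o_2 = (-2.6651, -0.3840, 4.3301)
after link 3: o_3 = (-7.9151, 0.0490, 1.8301)
after link 4: o_4 = (-10.9151, -1.6830, 3.8301)
after link 5: o_5 = (-9.8481, -1.0670, 1.9641)

-9.848 -1.067 1.964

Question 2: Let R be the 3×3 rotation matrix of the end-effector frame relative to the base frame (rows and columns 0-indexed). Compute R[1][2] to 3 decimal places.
-0.866

End-effector z-axis (col 2 of R) = (0.5000,-0.8660,-0.0000)
R[1][2] = -0.8660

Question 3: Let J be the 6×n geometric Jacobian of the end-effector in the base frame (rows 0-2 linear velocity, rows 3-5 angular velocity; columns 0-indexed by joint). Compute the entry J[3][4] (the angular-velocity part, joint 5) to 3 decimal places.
axis z_4 = (-0.4330,-0.2500,-0.8660); lever o_n−o_4 = (1.0670,0.6160,-1.8660)
cross product → J_v[:, 4] = (1.0000,-1.7321,-0.0000)
J_ω[:, 4] = z_4
entry J[3][4] = -0.4330

-0.433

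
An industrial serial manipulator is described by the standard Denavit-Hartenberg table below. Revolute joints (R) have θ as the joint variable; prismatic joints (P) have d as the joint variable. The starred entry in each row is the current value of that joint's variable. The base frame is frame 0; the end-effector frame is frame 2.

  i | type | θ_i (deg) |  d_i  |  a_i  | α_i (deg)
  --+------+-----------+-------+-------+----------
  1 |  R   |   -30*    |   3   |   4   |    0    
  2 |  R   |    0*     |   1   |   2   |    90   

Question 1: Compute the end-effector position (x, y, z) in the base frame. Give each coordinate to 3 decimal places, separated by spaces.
after link 1: o_1 = (3.4641, -2.0000, 3.0000)
after link 2: o_2 = (5.1962, -3.0000, 4.0000)

5.196 -3.000 4.000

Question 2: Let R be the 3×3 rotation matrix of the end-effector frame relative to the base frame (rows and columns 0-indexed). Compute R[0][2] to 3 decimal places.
-0.500

End-effector z-axis (col 2 of R) = (-0.5000,-0.8660,0.0000)
R[0][2] = -0.5000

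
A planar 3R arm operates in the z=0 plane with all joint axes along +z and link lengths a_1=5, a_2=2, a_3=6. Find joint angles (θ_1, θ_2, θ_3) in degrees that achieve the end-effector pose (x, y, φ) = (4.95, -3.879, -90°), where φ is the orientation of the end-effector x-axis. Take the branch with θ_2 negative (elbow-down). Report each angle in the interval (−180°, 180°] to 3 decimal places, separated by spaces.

wrist centre = target − a_3·(cos φ, sin φ) = (4.9500, 2.1210)
cos θ_2 = (29.0011−5²−2²)/(2·5·2) = 0.0001; θ_2 = -89.9967° (elbow-down)
β = atan2(2.1210,4.9500) = 23.1944°; ψ = atan2(-2.0000,5.0001) = -21.8010°
θ_1 = β − ψ = 44.9954°
θ_3 = φ − θ_1 − θ_2 = -44.9986° (wrapped to (-180°,180°])

44.995 -89.997 -44.999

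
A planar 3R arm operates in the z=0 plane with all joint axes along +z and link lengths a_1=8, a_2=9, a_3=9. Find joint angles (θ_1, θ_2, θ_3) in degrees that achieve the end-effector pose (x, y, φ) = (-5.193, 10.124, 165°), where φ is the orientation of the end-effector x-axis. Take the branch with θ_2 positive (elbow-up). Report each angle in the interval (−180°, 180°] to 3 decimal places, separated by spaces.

wrist centre = target − a_3·(cos φ, sin φ) = (3.5003, 7.7946)
cos θ_2 = (73.0086−8²−9²)/(2·8·9) = -0.4999; θ_2 = 119.9961° (elbow-up)
β = atan2(7.7946,3.5003) = 65.8166°; ψ = atan2(7.7945,3.5005) = 65.8151°
θ_1 = β − ψ = 0.0015°
θ_3 = φ − θ_1 − θ_2 = 45.0024° (wrapped to (-180°,180°])

0.001 119.996 45.002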